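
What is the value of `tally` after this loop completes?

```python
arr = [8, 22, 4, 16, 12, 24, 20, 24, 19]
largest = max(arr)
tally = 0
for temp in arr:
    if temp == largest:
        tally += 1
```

Count of max value 24 in [8, 22, 4, 16, 12, 24, 20, 24, 19]
`tally` takes the values: 0 → 1 → 2

Answer: 2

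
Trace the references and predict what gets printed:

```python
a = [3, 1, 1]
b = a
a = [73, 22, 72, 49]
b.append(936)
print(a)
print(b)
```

Key concept: rebinding vs mutation: a is rebound to a new list, b still points at the original.
Step by step:
`a = [3, 1, 1]` → a = [3, 1, 1]
`b = a` → b = [3, 1, 1] (same object as a)
`a = [73, 22, 72, 49]` → a = [73, 22, 72, 49]
`b.append(936)` → b = [3, 1, 1, 936]
`print(a)` → prints [73, 22, 72, 49]
`print(b)` → prints [3, 1, 1, 936]

Answer:
[73, 22, 72, 49]
[3, 1, 1, 936]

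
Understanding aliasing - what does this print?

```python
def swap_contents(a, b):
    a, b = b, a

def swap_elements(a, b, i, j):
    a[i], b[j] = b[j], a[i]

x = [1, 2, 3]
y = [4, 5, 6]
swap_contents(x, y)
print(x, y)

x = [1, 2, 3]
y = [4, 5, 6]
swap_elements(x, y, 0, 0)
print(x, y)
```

Key concept: parameter rebinding vs mutation.
Step by step:
`x = [1, 2, 3]` → x = [1, 2, 3]
`y = [4, 5, 6]` → y = [4, 5, 6]
`swap_contents(x, y)` → no visible change to tracked variables
`print(x, y)` → prints [1, 2, 3] [4, 5, 6]
`x = [1, 2, 3]` → x = [1, 2, 3]
`y = [4, 5, 6]` → y = [4, 5, 6]
`swap_elements(x, y, 0, 0)` → x = [4, 2, 3]; y = [1, 5, 6]
`print(x, y)` → prints [4, 2, 3] [1, 5, 6]

Answer:
[1, 2, 3] [4, 5, 6]
[4, 2, 3] [1, 5, 6]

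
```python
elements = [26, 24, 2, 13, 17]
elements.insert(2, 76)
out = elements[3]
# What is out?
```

Trace:
`elements = [26, 24, 2, 13, 17]` → elements = [26, 24, 2, 13, 17]
`elements.insert(2, 76)` → elements = [26, 24, 76, 2, 13, 17]
`out = elements[3]` → out = 2
So out = 2

Answer: 2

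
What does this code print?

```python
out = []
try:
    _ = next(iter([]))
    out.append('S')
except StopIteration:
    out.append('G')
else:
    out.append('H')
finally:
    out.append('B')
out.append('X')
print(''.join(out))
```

Execution trace: 'G' (except StopIteration) → 'B' (finally) → 'X' (after the try/except). Output: GBX

Answer: GBX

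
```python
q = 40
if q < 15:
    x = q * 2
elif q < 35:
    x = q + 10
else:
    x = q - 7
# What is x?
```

Trace:
`q = 40` → q = 40
`if q < 15: ...` → q < 15 is False, q < 35 is False, take else branch → x = 33
So x = 33

Answer: 33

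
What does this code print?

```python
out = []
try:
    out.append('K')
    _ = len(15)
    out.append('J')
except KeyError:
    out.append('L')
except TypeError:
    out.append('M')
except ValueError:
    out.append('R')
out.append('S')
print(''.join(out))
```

Execution trace: 'K' (try body) → 'M' (except TypeError) → 'S' (after the try/except). Output: KMS

Answer: KMS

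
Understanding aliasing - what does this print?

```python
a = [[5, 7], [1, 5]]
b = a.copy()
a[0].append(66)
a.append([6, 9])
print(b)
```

Key concept: shallow copy with nested lists.
Step by step:
`a = [[5, 7], [1, 5]]` → a = [[5, 7], [1, 5]]
`b = a.copy()` → b = [[5, 7], [1, 5]]
`a[0].append(66)` → a = [[5, 7, 66], [1, 5]]; b = [[5, 7, 66], [1, 5]]
`a.append([6, 9])` → a = [[5, 7, 66], [1, 5], [6, 9]]
`print(b)` → prints [[5, 7, 66], [1, 5]]

Answer: [[5, 7, 66], [1, 5]]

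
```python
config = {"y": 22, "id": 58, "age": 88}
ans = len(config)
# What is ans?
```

Trace:
`config = {"y": 22, "id": 58, "age": 88}` → config = {'y': 22, 'id': 58, 'age': 88}
`ans = len(config)` → ans = 3
So ans = 3

Answer: 3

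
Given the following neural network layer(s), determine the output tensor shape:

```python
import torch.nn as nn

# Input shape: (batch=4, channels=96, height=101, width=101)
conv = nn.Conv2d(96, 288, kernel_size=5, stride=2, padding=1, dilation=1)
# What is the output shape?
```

Input: (4, 96, 101, 101) -> Output: (4, 288, 50, 50)

Answer: (4, 288, 50, 50)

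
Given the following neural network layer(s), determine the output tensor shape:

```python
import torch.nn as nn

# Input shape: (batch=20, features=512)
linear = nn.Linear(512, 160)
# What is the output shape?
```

Input: (20, 512) -> Output: (20, 160)

Answer: (20, 160)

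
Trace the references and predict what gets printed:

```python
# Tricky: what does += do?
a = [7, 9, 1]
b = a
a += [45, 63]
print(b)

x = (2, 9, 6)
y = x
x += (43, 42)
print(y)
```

Key concept: += behavior differs for mutable vs immutable.
Step by step:
`a = [7, 9, 1]` → a = [7, 9, 1]
`b = a` → b = [7, 9, 1] (same object as a)
`a += [45, 63]` → a = [7, 9, 1, 45, 63] (same object as b); b = [7, 9, 1, 45, 63] (same object as a)
`print(b)` → prints [7, 9, 1, 45, 63]
`x = (2, 9, 6)` → x = (2, 9, 6)
`y = x` → y = (2, 9, 6)
`x += (43, 42)` → x = (2, 9, 6, 43, 42)
`print(y)` → prints (2, 9, 6)

Answer:
[7, 9, 1, 45, 63]
(2, 9, 6)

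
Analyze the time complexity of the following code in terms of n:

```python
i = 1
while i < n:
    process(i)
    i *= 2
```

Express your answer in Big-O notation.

This is Logarithmic loop. Time complexity: O(log n).

Answer: O(log n)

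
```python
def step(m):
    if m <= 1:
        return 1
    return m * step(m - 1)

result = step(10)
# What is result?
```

step(10) = 10 * 9 * 8 * 7 * 6 * 5 * 4 * 3 * 2 * 1 = 3628800

Answer: 3628800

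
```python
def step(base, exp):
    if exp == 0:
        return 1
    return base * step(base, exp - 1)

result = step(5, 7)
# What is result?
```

step(5, 7) = 5 * 5 * 5 * 5 * 5 * 5 * 5 = 78125

Answer: 78125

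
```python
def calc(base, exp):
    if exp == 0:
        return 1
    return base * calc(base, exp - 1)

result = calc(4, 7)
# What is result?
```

calc(4, 7) = 4 * 4 * 4 * 4 * 4 * 4 * 4 = 16384

Answer: 16384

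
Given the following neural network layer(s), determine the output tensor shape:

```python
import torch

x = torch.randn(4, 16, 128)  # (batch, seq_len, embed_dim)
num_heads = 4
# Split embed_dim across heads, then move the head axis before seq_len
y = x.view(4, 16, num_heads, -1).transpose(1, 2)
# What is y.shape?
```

Input: (4, 16, 128) -> head_dim = 128 // 4 = 32; after view: (4, 16, 4, 32) -> after transpose(1, 2): (4, 4, 16, 32) -> Output: (4, 4, 16, 32)

Answer: (4, 4, 16, 32)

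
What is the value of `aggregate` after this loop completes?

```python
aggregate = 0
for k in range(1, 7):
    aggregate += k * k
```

Sum of squares 1² to 6² = 91
`aggregate` takes the values: 0 → 1 → 5 → 14 → 30 → 55 → 91

Answer: 91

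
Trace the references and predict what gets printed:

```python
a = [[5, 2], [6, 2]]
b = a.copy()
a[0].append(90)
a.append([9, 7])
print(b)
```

Key concept: shallow copy with nested lists.
Step by step:
`a = [[5, 2], [6, 2]]` → a = [[5, 2], [6, 2]]
`b = a.copy()` → b = [[5, 2], [6, 2]]
`a[0].append(90)` → a = [[5, 2, 90], [6, 2]]; b = [[5, 2, 90], [6, 2]]
`a.append([9, 7])` → a = [[5, 2, 90], [6, 2], [9, 7]]
`print(b)` → prints [[5, 2, 90], [6, 2]]

Answer: [[5, 2, 90], [6, 2]]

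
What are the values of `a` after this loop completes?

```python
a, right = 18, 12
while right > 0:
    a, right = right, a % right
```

GCD of 18 and 12
`a` takes the values: 18 → 12 → 6

Answer: 6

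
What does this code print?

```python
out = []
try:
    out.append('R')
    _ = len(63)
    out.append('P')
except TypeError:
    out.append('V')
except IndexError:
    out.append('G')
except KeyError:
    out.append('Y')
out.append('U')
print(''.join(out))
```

Execution trace: 'R' (try body) → 'V' (except TypeError) → 'U' (after the try/except). Output: RVU

Answer: RVU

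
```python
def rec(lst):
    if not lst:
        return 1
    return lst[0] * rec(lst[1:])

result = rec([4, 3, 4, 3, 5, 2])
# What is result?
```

Product over [4, 3, 4, 3, 5, 2] = 4 * 3 * 4 * 3 * 5 * 2 = 1440

Answer: 1440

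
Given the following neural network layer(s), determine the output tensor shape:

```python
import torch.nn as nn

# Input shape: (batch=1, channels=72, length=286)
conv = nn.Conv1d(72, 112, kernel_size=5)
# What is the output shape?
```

Input: (1, 72, 286) -> Output: (1, 112, 282)

Answer: (1, 112, 282)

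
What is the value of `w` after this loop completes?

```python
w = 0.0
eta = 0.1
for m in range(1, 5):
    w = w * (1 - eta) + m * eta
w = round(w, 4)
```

Moving average with lr=0.1
`w` takes the values: 0.0 → 0.1 → 0.29 → 0.561 → 0.9049

Answer: 0.9049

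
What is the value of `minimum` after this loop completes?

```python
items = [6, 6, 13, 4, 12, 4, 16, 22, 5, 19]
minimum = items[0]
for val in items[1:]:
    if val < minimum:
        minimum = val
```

Minimum of [6, 6, 13, 4, 12, 4, 16, 22, 5, 19]
`minimum` takes the values: 6 → 4

Answer: 4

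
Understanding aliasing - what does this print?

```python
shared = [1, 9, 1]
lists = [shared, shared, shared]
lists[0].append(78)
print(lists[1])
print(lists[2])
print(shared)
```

Key concept: list of same reference.
Step by step:
`shared = [1, 9, 1]` → shared = [1, 9, 1]
`lists = [shared, shared, shared]` → lists = [[1, 9, 1], [1, 9, 1], [1, 9, 1]]
`lists[0].append(78)` → shared = [1, 9, 1, 78]; lists = [[1, 9, 1, 78], [1, 9, 1, 78], [1, 9, 1, 78]]
`print(lists[1])` → prints [1, 9, 1, 78]
`print(lists[2])` → prints [1, 9, 1, 78]
`print(shared)` → prints [1, 9, 1, 78]

Answer:
[1, 9, 1, 78]
[1, 9, 1, 78]
[1, 9, 1, 78]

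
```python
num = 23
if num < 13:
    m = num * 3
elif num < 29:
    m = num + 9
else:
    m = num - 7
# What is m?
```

Trace:
`num = 23` → num = 23
`if num < 13: ...` → num < 13 is False, num < 29 is True → m = 32
So m = 32

Answer: 32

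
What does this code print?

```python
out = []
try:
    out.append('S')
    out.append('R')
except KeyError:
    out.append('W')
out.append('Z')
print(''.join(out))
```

Execution trace: 'S' (try body) → 'R' (try body, no exception) → 'Z' (after the try/except). Output: SRZ

Answer: SRZ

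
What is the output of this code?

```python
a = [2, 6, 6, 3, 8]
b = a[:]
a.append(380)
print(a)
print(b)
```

Key concept: slice [:] creates copy.
Step by step:
`a = [2, 6, 6, 3, 8]` → a = [2, 6, 6, 3, 8]
`b = a[:]` → b = [2, 6, 6, 3, 8]
`a.append(380)` → a = [2, 6, 6, 3, 8, 380]
`print(a)` → prints [2, 6, 6, 3, 8, 380]
`print(b)` → prints [2, 6, 6, 3, 8]

Answer:
[2, 6, 6, 3, 8, 380]
[2, 6, 6, 3, 8]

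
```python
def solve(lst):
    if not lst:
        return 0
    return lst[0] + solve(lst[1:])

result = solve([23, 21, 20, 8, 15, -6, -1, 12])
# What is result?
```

23 + 21 + 20 + 8 + 15 + (-6) + (-1) + 12 + 0 = 92

Answer: 92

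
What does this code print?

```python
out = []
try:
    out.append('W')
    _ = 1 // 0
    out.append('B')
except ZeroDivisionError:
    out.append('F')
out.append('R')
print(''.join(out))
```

Execution trace: 'W' (try body) → 'F' (except ZeroDivisionError) → 'R' (after the try/except). Output: WFR

Answer: WFR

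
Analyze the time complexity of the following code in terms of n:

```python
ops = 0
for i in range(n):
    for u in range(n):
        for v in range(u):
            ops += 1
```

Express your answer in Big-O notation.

Each loop level contributes: n × n × n. Multiplying the contributions gives O(n^3).

Answer: O(n^3)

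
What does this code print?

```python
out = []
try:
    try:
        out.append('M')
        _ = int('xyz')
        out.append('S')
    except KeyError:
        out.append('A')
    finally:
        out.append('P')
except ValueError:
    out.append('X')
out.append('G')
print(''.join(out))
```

Execution trace: 'M' (try body) → 'P' (finally) → 'X' (outer except ValueError) → 'G' (after the try/except). Output: MPXG

Answer: MPXG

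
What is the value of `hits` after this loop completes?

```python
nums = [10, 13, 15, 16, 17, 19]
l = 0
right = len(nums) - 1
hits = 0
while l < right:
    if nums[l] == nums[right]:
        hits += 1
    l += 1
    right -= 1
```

Count matching pairs from ends
`hits` takes the values: 0

Answer: 0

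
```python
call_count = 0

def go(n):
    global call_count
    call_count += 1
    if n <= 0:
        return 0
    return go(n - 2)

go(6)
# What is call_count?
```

Linear recursion stepping by 2: 4 calls from n=6 down to ≤0.

Answer: 4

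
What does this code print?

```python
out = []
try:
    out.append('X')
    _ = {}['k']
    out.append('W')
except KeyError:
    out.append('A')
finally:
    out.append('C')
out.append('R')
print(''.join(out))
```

Execution trace: 'X' (try body) → 'A' (except KeyError) → 'C' (finally) → 'R' (after the try/except). Output: XACR

Answer: XACR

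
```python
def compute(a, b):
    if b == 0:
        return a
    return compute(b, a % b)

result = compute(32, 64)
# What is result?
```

compute(32, 64) -> compute(64, 32) -> compute(32, 0) -> 32

Answer: 32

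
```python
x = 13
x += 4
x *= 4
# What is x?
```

Trace:
`x = 13` → x = 13
`x += 4` → x = 17
`x *= 4` → x = 68
So x = 68

Answer: 68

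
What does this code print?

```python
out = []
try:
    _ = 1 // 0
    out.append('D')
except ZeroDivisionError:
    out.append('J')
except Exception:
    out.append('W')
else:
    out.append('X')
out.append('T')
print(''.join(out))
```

Execution trace: 'J' (except ZeroDivisionError) → 'T' (after the try/except). Output: JT

Answer: JT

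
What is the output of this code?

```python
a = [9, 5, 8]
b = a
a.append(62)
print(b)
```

Key concept: basic list aliasing.
Step by step:
`a = [9, 5, 8]` → a = [9, 5, 8]
`b = a` → b = [9, 5, 8] (same object as a)
`a.append(62)` → a = [9, 5, 8, 62] (same object as b); b = [9, 5, 8, 62] (same object as a)
`print(b)` → prints [9, 5, 8, 62]

Answer: [9, 5, 8, 62]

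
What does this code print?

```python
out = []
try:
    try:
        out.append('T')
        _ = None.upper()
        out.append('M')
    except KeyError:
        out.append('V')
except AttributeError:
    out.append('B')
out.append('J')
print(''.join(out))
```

Execution trace: 'T' (inner try body) → 'B' (outer except AttributeError) → 'J' (after the try/except). Output: TBJ

Answer: TBJ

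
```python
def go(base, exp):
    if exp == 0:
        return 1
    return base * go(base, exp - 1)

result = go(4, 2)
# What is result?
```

go(4, 2) = 4 * 4 = 16

Answer: 16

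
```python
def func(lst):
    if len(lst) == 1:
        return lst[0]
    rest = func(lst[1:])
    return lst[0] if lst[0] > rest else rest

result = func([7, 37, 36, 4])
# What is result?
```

Recursive max over [7, 37, 36, 4] = 37

Answer: 37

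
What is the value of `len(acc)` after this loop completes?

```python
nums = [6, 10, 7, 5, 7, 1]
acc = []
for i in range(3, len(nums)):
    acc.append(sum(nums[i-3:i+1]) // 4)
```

Number of 4-element averages
`acc` takes the values: [] → [7] → [7, 7] → [7, 7, 5]
So `len(acc)` = 3

Answer: 3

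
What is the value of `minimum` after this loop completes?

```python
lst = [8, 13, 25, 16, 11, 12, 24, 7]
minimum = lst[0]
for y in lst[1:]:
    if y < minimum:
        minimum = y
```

Minimum of [8, 13, 25, 16, 11, 12, 24, 7]
`minimum` takes the values: 8 → 7

Answer: 7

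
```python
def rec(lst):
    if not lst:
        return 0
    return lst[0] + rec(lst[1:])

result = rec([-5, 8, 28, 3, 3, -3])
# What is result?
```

(-5) + 8 + 28 + 3 + 3 + (-3) + 0 = 34

Answer: 34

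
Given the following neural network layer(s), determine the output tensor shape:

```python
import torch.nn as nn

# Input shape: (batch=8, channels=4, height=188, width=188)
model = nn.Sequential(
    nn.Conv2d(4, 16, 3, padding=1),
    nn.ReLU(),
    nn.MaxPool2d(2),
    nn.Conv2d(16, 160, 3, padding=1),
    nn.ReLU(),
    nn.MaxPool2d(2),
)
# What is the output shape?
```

Input: (8, 4, 188, 188) -> after first Conv2d: (8, 16, 188, 188) -> after first MaxPool2d: (8, 16, 94, 94) -> after second Conv2d: (8, 160, 94, 94) -> Output: (8, 160, 47, 47)

Answer: (8, 160, 47, 47)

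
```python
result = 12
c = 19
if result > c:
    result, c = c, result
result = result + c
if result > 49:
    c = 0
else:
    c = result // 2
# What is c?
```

Trace:
`result = 12` → result = 12
`c = 19` → c = 19
`if result > c: ...` → result > c is False → no variable changes
`result = result + c` → result = 31
`if result > 49: ...` → result > 49 is False, take else branch → c = 15
So c = 15

Answer: 15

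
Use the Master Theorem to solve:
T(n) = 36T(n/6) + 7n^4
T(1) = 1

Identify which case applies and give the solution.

a=36, b=6, f(n)=7n^4. log_6(36) = 2. Since c=4 > 2 and the regularity condition holds (36(n/6)^4 = (36/6^4)n^4 with 36/6^4 < 1), Case 3 applies: T(n) = Θ(f(n)) = O(n^4).

Answer: O(n^4) - Case 3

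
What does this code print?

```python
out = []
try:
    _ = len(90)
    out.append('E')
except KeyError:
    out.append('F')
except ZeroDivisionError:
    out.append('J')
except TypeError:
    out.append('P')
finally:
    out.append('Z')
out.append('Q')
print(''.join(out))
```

Execution trace: 'P' (except TypeError) → 'Z' (finally) → 'Q' (after the try/except). Output: PZQ

Answer: PZQ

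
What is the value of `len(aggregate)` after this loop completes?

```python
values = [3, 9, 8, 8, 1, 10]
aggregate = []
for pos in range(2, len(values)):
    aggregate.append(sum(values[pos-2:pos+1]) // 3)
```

Number of 3-element averages
`aggregate` takes the values: [] → [6] → [6, 8] → [6, 8, 5] → [6, 8, 5, 6]
So `len(aggregate)` = 4

Answer: 4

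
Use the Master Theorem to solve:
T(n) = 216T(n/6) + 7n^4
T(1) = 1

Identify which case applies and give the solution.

a=216, b=6, f(n)=7n^4. log_6(216) = 3. Since c=4 > 3 and the regularity condition holds (216(n/6)^4 = (216/6^4)n^4 with 216/6^4 < 1), Case 3 applies: T(n) = Θ(f(n)) = O(n^4).

Answer: O(n^4) - Case 3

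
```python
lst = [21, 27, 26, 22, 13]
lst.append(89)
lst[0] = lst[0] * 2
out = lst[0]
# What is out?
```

Trace:
`lst = [21, 27, 26, 22, 13]` → lst = [21, 27, 26, 22, 13]
`lst.append(89)` → lst = [21, 27, 26, 22, 13, 89]
`lst[0] = lst[0] * 2` → lst = [42, 27, 26, 22, 13, 89]
`out = lst[0]` → out = 42
So out = 42

Answer: 42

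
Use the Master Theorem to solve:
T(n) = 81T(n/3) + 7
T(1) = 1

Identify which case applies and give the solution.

a=81, b=3, f(n)=7. log_3(81) = 4. Since c=0 < 4, Case 1 applies: T(n) = Θ(n^log_b(a)) = O(n^4).

Answer: O(n^4) - Case 1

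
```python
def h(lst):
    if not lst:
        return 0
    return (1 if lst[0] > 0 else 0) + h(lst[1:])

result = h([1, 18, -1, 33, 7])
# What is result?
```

Count of positive elements in [1, 18, -1, 33, 7] = 4

Answer: 4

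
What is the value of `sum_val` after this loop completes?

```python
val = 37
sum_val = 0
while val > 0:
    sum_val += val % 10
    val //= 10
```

Sum digits of 37
`sum_val` takes the values: 0 → 7 → 10

Answer: 10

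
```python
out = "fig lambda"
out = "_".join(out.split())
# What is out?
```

Trace:
`out = "fig lambda"` → out = 'fig lambda'
`out = "_".join(out.split())` → out = 'fig_lambda'
So out = 'fig_lambda'

Answer: 'fig_lambda'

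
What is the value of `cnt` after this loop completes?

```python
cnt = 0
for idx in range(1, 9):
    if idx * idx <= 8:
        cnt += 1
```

Count numbers where idx² ≤ 8
`cnt` takes the values: 0 → 1 → 2

Answer: 2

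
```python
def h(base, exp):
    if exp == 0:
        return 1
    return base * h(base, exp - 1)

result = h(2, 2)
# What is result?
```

h(2, 2) = 2 * 2 = 4

Answer: 4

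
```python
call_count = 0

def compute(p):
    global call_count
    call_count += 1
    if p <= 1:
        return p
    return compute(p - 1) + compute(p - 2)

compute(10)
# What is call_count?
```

Calls(p) = 1 + Calls(p-1) + Calls(p-2); Calls(0)=Calls(1)=1. For p=10 this gives 177.

Answer: 177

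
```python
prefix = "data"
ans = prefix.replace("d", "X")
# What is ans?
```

Trace:
`prefix = "data"` → prefix = 'data'
`ans = prefix.replace("d", "X")` → ans = 'Xata'
So ans = 'Xata'

Answer: 'Xata'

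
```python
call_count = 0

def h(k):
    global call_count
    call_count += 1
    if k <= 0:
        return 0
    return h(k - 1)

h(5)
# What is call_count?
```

Linear recursion stepping by 1: 6 calls from k=5 down to ≤0.

Answer: 6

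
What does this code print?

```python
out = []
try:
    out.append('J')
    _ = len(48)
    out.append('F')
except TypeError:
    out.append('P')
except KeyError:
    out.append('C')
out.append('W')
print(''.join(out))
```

Execution trace: 'J' (try body) → 'P' (except TypeError) → 'W' (after the try/except). Output: JPW

Answer: JPW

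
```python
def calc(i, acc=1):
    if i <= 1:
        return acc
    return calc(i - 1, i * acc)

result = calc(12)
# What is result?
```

Accumulator trace (n, acc): (12, 1) -> (11, 12) -> (10, 132) -> (9, 1320) -> (8, 11880) -> (7, 95040) -> (6, 665280) -> (5, 3991680) -> (4, 19958400) -> (3, 79833600) -> (2, 239500800) -> (1, 479001600) -> return 479001600

Answer: 479001600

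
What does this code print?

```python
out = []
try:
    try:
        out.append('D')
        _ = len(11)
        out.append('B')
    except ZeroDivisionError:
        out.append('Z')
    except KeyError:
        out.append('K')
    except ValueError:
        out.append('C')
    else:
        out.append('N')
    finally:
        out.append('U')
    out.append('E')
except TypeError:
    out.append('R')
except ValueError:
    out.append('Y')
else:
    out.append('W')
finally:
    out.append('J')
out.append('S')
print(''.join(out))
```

Execution trace: 'D' (inner try body) → 'U' (inner finally) → 'R' (except TypeError) → 'J' (finally) → 'S' (after the try/except). Output: DURJS

Answer: DURJS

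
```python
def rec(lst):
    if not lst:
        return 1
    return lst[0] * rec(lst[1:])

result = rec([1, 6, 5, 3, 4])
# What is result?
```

Product over [1, 6, 5, 3, 4] = 1 * 6 * 5 * 3 * 4 = 360

Answer: 360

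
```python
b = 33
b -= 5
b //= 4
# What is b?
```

Trace:
`b = 33` → b = 33
`b -= 5` → b = 28
`b //= 4` → b = 7
So b = 7

Answer: 7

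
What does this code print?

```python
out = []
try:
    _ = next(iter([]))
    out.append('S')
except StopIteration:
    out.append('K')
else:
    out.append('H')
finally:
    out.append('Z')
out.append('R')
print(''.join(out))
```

Execution trace: 'K' (except StopIteration) → 'Z' (finally) → 'R' (after the try/except). Output: KZR

Answer: KZR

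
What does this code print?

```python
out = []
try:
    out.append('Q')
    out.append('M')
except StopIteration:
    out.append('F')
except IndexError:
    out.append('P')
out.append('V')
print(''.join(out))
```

Execution trace: 'Q' (try body) → 'M' (try body, no exception) → 'V' (after the try/except). Output: QMV

Answer: QMV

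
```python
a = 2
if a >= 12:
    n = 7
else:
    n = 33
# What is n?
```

Trace:
`a = 2` → a = 2
`if a >= 12: ...` → a >= 12 is False, take else branch → n = 33
So n = 33

Answer: 33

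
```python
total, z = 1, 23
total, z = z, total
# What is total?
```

Trace:
`total, z = 1, 23` → total = 1; z = 23
`total, z = z, total` → total = 23; z = 1
So total = 23

Answer: 23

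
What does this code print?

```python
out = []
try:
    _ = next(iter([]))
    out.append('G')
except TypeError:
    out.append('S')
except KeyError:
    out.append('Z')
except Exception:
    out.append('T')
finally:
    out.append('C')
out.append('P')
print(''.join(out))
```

Execution trace: 'T' (except Exception) → 'C' (finally) → 'P' (after the try/except). Output: TCP

Answer: TCP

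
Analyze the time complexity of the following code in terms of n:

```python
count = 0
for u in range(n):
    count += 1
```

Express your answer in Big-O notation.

Each loop level contributes: n. Multiplying the contributions gives O(n).

Answer: O(n)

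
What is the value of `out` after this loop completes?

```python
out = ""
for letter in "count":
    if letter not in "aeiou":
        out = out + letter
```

Remove vowels from 'count'
`out` takes the values: "" → "c" → "cn" → "cnt"

Answer: "cnt"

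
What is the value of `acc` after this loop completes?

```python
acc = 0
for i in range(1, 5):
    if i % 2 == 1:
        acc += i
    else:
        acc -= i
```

Add odd, subtract even
`acc` takes the values: 0 → 1 → -1 → 2 → -2

Answer: -2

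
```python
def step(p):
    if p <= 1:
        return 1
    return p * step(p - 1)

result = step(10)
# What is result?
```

step(10) = 10 * 9 * 8 * 7 * 6 * 5 * 4 * 3 * 2 * 1 = 3628800

Answer: 3628800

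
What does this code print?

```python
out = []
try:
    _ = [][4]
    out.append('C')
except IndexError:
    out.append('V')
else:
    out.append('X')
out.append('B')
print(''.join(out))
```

Execution trace: 'V' (except IndexError) → 'B' (after the try/except). Output: VB

Answer: VB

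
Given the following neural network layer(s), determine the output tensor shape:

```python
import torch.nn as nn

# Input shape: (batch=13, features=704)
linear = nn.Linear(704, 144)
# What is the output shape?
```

Input: (13, 704) -> Output: (13, 144)

Answer: (13, 144)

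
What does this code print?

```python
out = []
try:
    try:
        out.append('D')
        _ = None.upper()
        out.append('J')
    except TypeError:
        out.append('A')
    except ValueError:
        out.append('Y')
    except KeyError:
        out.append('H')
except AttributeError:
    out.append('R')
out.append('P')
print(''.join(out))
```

Execution trace: 'D' (try body) → 'R' (outer except AttributeError) → 'P' (after the try/except). Output: DRP

Answer: DRP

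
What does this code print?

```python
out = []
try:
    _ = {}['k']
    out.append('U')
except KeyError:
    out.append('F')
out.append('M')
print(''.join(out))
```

Execution trace: 'F' (except KeyError) → 'M' (after the try/except). Output: FM

Answer: FM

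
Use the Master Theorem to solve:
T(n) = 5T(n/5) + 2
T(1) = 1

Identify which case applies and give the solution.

a=5, b=5, f(n)=2. log_5(5) = 1. Since c=0 < 1, Case 1 applies: T(n) = Θ(n^log_b(a)) = O(n).

Answer: O(n) - Case 1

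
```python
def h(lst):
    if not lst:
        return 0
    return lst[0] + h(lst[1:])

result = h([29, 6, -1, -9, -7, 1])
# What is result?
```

29 + 6 + (-1) + (-9) + (-7) + 1 + 0 = 19

Answer: 19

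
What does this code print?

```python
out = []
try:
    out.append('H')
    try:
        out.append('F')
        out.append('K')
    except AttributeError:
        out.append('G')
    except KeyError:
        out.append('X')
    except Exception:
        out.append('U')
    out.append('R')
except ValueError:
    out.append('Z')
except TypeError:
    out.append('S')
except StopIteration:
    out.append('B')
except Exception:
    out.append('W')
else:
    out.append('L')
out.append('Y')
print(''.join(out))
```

Execution trace: 'H' (try body) → 'F' (inner try body) → 'K' (inner try body, no exception) → 'R' (try body, no exception) → 'L' (else) → 'Y' (after the try/except). Output: HFKRLY

Answer: HFKRLY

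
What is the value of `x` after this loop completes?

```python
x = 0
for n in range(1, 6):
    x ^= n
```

XOR of 1 to 5
`x` takes the values: 0 → 1 → 3 → 0 → 4 → 1

Answer: 1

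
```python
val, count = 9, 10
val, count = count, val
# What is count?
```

Trace:
`val, count = 9, 10` → val = 9; count = 10
`val, count = count, val` → val = 10; count = 9
So count = 9

Answer: 9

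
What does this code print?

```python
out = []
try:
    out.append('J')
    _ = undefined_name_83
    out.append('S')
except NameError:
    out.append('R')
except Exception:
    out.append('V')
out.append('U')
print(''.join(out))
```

Execution trace: 'J' (try body) → 'R' (except NameError) → 'U' (after the try/except). Output: JRU

Answer: JRU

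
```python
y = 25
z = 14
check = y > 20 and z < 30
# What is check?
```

Trace:
`y = 25` → y = 25
`z = 14` → z = 14
`check = y > 20 and z < 30` → check = True
So check = True

Answer: True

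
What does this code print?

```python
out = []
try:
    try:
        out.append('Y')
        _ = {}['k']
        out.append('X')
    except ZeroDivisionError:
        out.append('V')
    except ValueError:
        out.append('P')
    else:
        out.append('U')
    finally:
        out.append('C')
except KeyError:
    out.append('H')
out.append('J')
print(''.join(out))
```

Execution trace: 'Y' (try body) → 'C' (finally) → 'H' (outer except KeyError) → 'J' (after the try/except). Output: YCHJ

Answer: YCHJ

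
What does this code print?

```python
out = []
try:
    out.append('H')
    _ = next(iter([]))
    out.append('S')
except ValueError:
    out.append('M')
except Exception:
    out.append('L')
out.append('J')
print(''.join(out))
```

Execution trace: 'H' (try body) → 'L' (except Exception) → 'J' (after the try/except). Output: HLJ

Answer: HLJ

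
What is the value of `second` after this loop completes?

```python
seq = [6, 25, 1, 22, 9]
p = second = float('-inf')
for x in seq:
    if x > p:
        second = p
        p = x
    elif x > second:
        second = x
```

Second largest (with repeats) in [6, 25, 1, 22, 9]
`second` takes the values: -inf → 6 → 22

Answer: 22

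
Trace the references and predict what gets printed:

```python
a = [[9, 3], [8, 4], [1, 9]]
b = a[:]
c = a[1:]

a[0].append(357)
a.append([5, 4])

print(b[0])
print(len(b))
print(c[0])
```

Key concept: slice with nested mutation.
Step by step:
`a = [[9, 3], [8, 4], [1, 9]]` → a = [[9, 3], [8, 4], [1, 9]]
`b = a[:]` → b = [[9, 3], [8, 4], [1, 9]]
`c = a[1:]` → c = [[8, 4], [1, 9]]
`a[0].append(357)` → a = [[9, 3, 357], [8, 4], [1, 9]]; b = [[9, 3, 357], [8, 4], [1, 9]]
`a.append([5, 4])` → a = [[9, 3, 357], [8, 4], [1, 9], [5, 4]]
`print(b[0])` → prints [9, 3, 357]
`print(len(b))` → prints 3
`print(c[0])` → prints [8, 4]

Answer:
[9, 3, 357]
3
[8, 4]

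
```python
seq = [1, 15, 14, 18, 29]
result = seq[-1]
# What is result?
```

Trace:
`seq = [1, 15, 14, 18, 29]` → seq = [1, 15, 14, 18, 29]
`result = seq[-1]` → result = 29
So result = 29

Answer: 29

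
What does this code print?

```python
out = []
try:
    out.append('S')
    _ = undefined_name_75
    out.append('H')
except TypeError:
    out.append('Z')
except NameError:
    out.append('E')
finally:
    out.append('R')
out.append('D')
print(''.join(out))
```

Execution trace: 'S' (try body) → 'E' (except NameError) → 'R' (finally) → 'D' (after the try/except). Output: SERD

Answer: SERD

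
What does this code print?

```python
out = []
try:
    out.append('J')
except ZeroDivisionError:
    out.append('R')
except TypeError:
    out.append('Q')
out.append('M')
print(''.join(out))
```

Execution trace: 'J' (try body, no exception) → 'M' (after the try/except). Output: JM

Answer: JM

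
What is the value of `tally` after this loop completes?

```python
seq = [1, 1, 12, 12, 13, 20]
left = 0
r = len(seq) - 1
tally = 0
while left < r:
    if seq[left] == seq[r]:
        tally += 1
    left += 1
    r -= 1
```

Count matching pairs from ends
`tally` takes the values: 0 → 1

Answer: 1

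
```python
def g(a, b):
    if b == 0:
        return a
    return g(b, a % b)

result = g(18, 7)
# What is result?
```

g(18, 7) -> g(7, 4) -> g(4, 3) -> g(3, 1) -> g(1, 0) -> 1

Answer: 1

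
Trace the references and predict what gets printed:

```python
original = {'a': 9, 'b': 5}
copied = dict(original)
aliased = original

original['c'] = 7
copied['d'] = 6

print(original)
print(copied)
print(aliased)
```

Key concept: dict() creates copy, assignment creates alias.
Step by step:
`original = {'a': 9, 'b': 5}` → original = {'a': 9, 'b': 5}
`copied = dict(original)` → copied = {'a': 9, 'b': 5}
`aliased = original` → aliased = {'a': 9, 'b': 5} (same object as original)
`original['c'] = 7` → original = {'a': 9, 'b': 5, 'c': 7} (same object as aliased); aliased = {'a': 9, 'b': 5, 'c': 7} (same object as original)
`copied['d'] = 6` → copied = {'a': 9, 'b': 5, 'd': 6}
`print(original)` → prints {'a': 9, 'b': 5, 'c': 7}
`print(copied)` → prints {'a': 9, 'b': 5, 'd': 6}
`print(aliased)` → prints {'a': 9, 'b': 5, 'c': 7}

Answer:
{'a': 9, 'b': 5, 'c': 7}
{'a': 9, 'b': 5, 'd': 6}
{'a': 9, 'b': 5, 'c': 7}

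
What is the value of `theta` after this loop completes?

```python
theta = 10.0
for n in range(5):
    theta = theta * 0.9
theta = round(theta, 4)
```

Exponential decay: 10.0 * 0.9^5
`theta` takes the values: 10.0 → 9.0 → 8.1 → 7.29 → 6.561 → 5.9049

Answer: 5.9049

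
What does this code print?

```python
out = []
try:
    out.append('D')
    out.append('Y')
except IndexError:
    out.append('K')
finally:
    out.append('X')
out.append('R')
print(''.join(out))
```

Execution trace: 'D' (try body) → 'Y' (try body, no exception) → 'X' (finally) → 'R' (after the try/except). Output: DYXR

Answer: DYXR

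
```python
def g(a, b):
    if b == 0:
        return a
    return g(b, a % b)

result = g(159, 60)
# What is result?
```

g(159, 60) -> g(60, 39) -> g(39, 21) -> g(21, 18) -> g(18, 3) -> g(3, 0) -> 3

Answer: 3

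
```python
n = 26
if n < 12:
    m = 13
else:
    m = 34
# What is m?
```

Trace:
`n = 26` → n = 26
`if n < 12: ...` → n < 12 is False, take else branch → m = 34
So m = 34

Answer: 34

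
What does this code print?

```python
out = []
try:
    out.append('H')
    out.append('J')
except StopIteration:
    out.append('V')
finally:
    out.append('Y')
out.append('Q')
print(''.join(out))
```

Execution trace: 'H' (try body) → 'J' (try body, no exception) → 'Y' (finally) → 'Q' (after the try/except). Output: HJYQ

Answer: HJYQ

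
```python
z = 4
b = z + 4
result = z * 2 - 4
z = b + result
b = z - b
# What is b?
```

Trace:
`z = 4` → z = 4
`b = z + 4` → b = 8
`result = z * 2 - 4` → result = 4
`z = b + result` → z = 12
`b = z - b` → b = 4
So b = 4

Answer: 4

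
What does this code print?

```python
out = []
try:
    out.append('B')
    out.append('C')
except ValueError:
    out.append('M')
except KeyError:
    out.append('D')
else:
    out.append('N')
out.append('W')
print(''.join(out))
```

Execution trace: 'B' (try body) → 'C' (try body, no exception) → 'N' (else) → 'W' (after the try/except). Output: BCNW

Answer: BCNW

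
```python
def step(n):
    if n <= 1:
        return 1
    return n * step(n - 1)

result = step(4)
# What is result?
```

step(4) = 4 * 3 * 2 * 1 = 24

Answer: 24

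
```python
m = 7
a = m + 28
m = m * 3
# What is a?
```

Trace:
`m = 7` → m = 7
`a = m + 28` → a = 35
`m = m * 3` → m = 21
So a = 35

Answer: 35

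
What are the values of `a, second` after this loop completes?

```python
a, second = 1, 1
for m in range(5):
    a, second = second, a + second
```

Fibonacci: after 5 iterations
`a, second` takes the values: (1, 1) → (1, 2) → (2, 3) → (3, 5) → (5, 8) → (8, 13)

Answer: 8, 13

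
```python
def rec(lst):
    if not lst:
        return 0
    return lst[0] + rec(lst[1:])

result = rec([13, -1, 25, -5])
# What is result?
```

13 + (-1) + 25 + (-5) + 0 = 32

Answer: 32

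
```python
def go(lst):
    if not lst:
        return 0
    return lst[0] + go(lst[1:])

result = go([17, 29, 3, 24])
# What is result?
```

17 + 29 + 3 + 24 + 0 = 73

Answer: 73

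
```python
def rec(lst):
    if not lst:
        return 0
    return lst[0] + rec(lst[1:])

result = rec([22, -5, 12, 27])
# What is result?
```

22 + (-5) + 12 + 27 + 0 = 56

Answer: 56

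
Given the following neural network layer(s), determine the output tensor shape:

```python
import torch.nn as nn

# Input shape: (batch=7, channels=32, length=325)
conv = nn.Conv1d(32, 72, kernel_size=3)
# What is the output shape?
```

Input: (7, 32, 325) -> Output: (7, 72, 323)

Answer: (7, 72, 323)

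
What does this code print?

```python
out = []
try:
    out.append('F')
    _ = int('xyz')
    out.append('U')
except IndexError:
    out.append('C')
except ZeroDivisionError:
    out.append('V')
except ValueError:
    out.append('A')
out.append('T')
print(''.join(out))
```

Execution trace: 'F' (try body) → 'A' (except ValueError) → 'T' (after the try/except). Output: FAT

Answer: FAT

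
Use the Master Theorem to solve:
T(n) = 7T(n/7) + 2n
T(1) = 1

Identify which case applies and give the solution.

a=7, b=7, f(n)=2n. log_7(7) = 1. Since c=1 = 1, Case 2 applies: T(n) = Θ(n^log_b(a) · log n) = O(n log n).

Answer: O(n log n) - Case 2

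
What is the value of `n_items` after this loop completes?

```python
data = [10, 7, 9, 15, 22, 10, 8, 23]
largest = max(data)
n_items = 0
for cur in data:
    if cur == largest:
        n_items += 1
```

Count of max value 23 in [10, 7, 9, 15, 22, 10, 8, 23]
`n_items` takes the values: 0 → 1

Answer: 1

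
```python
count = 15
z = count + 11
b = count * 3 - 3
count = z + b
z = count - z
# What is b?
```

Trace:
`count = 15` → count = 15
`z = count + 11` → z = 26
`b = count * 3 - 3` → b = 42
`count = z + b` → count = 68
`z = count - z` → z = 42
So b = 42

Answer: 42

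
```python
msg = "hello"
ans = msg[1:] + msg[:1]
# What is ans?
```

Trace:
`msg = "hello"` → msg = 'hello'
`ans = msg[1:] + msg[:1]` → ans = 'elloh'
So ans = 'elloh'

Answer: 'elloh'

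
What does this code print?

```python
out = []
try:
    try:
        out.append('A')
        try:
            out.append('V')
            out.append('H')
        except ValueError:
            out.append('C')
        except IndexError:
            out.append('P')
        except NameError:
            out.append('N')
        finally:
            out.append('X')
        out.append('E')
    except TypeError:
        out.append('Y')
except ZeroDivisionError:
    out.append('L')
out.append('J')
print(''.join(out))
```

Execution trace: 'A' (try body) → 'V' (inner try body) → 'H' (inner try body, no exception) → 'X' (inner finally) → 'E' (try body, no exception) → 'J' (after the try/except). Output: AVHXEJ

Answer: AVHXEJ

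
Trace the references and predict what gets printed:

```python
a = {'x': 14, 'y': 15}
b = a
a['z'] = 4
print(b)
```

Key concept: dict aliasing.
Step by step:
`a = {'x': 14, 'y': 15}` → a = {'x': 14, 'y': 15}
`b = a` → b = {'x': 14, 'y': 15} (same object as a)
`a['z'] = 4` → a = {'x': 14, 'y': 15, 'z': 4} (same object as b); b = {'x': 14, 'y': 15, 'z': 4} (same object as a)
`print(b)` → prints {'x': 14, 'y': 15, 'z': 4}

Answer: {'x': 14, 'y': 15, 'z': 4}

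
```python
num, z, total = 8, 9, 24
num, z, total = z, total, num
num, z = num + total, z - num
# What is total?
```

Trace:
`num, z, total = 8, 9, 24` → num = 8; z = 9; total = 24
`num, z, total = z, total, num` → num = 9; z = 24; total = 8
`num, z = num + total, z - num` → num = 17; z = 15
So total = 8

Answer: 8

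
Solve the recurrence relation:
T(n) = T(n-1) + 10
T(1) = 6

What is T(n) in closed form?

Unrolling: T(n) = T(1) + 10·(n-1) = 6 + 10(n-1) = 10n - 4.

Answer: T(n) = 10n - 4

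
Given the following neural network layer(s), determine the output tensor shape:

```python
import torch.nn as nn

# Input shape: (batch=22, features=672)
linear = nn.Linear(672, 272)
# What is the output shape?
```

Input: (22, 672) -> Output: (22, 272)

Answer: (22, 272)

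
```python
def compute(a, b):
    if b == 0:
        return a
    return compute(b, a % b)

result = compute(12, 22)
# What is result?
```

compute(12, 22) -> compute(22, 12) -> compute(12, 10) -> compute(10, 2) -> compute(2, 0) -> 2

Answer: 2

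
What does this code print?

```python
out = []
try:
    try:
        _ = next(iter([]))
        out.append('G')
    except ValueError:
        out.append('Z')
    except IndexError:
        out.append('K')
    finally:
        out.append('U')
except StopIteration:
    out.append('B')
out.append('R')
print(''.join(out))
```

Execution trace: 'U' (inner finally) → 'B' (outer except StopIteration) → 'R' (after the try/except). Output: UBR

Answer: UBR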